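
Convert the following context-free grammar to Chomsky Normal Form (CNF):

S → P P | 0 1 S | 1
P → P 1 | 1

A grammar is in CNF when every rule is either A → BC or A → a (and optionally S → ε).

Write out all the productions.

T0 → 0; T1 → 1; S → 1; P → 1; S → P P; S → T0 X0; X0 → T1 S; P → P T1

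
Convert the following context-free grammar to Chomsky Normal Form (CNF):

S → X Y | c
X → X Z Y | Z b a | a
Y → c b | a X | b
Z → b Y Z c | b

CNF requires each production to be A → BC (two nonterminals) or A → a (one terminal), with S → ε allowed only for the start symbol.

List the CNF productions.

S → c; TB → b; TA → a; X → a; TC → c; Y → b; Z → b; S → X Y; X → X X0; X0 → Z Y; X → Z X1; X1 → TB TA; Y → TC TB; Y → TA X; Z → TB X2; X2 → Y X3; X3 → Z TC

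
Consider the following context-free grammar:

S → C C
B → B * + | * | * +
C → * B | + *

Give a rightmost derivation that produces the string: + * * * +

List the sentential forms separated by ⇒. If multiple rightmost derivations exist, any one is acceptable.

S ⇒ C C ⇒ C * B ⇒ C * * + ⇒ + * * * +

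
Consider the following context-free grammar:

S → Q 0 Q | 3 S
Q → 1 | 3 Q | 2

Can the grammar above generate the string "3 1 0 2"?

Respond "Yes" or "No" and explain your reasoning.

Yes - a valid derivation exists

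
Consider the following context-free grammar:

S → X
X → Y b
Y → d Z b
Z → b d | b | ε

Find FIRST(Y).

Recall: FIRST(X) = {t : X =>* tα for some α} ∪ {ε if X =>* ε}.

We compute FIRST(Y) using the standard algorithm.
FIRST(S) = {d}
FIRST(X) = {d}
FIRST(Y) = {d}
FIRST(Z) = {b, ε}
Therefore, FIRST(Y) = {d}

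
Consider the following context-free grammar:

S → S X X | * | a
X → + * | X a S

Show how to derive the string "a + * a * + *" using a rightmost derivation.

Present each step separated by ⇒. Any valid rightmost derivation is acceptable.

S ⇒ S X X ⇒ S X + * ⇒ S X a S + * ⇒ S X a * + * ⇒ S + * a * + * ⇒ a + * a * + *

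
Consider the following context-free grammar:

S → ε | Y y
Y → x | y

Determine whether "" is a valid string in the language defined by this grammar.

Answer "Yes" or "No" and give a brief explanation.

Yes - a valid derivation exists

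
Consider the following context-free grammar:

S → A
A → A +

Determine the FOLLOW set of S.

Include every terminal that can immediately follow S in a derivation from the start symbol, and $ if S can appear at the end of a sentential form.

We compute FOLLOW(S) using the standard algorithm.
FOLLOW(S) starts with {$}.
FIRST(A) = {}
FIRST(S) = {}
FOLLOW(A) = {$, +}
FOLLOW(S) = {$}
Therefore, FOLLOW(S) = {$}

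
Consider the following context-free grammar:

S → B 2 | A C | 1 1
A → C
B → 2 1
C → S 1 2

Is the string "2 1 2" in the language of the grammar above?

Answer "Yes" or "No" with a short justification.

Yes - a valid derivation exists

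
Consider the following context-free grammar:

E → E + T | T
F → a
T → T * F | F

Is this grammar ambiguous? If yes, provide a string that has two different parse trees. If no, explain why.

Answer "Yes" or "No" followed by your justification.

No - the grammar is unambiguous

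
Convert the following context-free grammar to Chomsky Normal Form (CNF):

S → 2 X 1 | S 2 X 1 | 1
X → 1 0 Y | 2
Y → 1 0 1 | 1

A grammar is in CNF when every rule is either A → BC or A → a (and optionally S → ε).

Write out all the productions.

T2 → 2; T1 → 1; S → 1; T0 → 0; X → 2; Y → 1; S → T2 X0; X0 → X T1; S → S X1; X1 → T2 X2; X2 → X T1; X → T1 X3; X3 → T0 Y; Y → T1 X4; X4 → T0 T1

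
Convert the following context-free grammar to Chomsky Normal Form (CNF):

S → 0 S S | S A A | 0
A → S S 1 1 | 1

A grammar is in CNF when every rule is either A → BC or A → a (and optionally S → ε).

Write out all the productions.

T0 → 0; S → 0; T1 → 1; A → 1; S → T0 X0; X0 → S S; S → S X1; X1 → A A; A → S X2; X2 → S X3; X3 → T1 T1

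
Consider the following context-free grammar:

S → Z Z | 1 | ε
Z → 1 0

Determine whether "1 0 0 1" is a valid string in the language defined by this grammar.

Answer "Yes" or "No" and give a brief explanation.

No - no valid derivation exists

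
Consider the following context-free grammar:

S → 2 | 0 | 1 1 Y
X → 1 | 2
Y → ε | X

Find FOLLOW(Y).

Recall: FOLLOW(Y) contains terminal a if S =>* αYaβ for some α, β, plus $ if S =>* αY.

We compute FOLLOW(Y) using the standard algorithm.
FOLLOW(S) starts with {$}.
FIRST(S) = {0, 1, 2}
FIRST(X) = {1, 2}
FIRST(Y) = {1, 2, ε}
FOLLOW(S) = {$}
FOLLOW(X) = {$}
FOLLOW(Y) = {$}
Therefore, FOLLOW(Y) = {$}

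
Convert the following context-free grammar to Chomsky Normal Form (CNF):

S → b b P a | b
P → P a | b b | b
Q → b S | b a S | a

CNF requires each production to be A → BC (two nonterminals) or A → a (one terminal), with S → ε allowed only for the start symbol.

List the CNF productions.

TB → b; TA → a; S → b; P → b; Q → a; S → TB X0; X0 → TB X1; X1 → P TA; P → P TA; P → TB TB; Q → TB S; Q → TB X2; X2 → TA S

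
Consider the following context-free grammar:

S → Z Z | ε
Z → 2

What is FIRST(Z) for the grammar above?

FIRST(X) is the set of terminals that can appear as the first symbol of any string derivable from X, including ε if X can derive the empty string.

We compute FIRST(Z) using the standard algorithm.
FIRST(S) = {2, ε}
FIRST(Z) = {2}
Therefore, FIRST(Z) = {2}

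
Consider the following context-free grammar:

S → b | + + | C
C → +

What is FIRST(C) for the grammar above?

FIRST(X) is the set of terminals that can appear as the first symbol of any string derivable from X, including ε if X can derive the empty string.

We compute FIRST(C) using the standard algorithm.
FIRST(C) = {+}
FIRST(S) = {+, b}
Therefore, FIRST(C) = {+}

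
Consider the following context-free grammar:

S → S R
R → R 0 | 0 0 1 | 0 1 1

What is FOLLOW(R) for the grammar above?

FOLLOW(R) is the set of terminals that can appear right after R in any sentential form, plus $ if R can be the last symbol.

We compute FOLLOW(R) using the standard algorithm.
FOLLOW(S) starts with {$}.
FIRST(R) = {0}
FIRST(S) = {}
FOLLOW(R) = {$, 0}
FOLLOW(S) = {$, 0}
Therefore, FOLLOW(R) = {$, 0}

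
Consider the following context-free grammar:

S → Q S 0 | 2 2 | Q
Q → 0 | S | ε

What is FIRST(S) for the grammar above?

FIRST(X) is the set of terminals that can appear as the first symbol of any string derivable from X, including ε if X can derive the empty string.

We compute FIRST(S) using the standard algorithm.
FIRST(Q) = {0, 2, ε}
FIRST(S) = {0, 2, ε}
Therefore, FIRST(S) = {0, 2, ε}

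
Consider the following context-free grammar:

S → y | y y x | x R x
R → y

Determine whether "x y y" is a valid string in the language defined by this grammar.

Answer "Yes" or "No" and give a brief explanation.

No - no valid derivation exists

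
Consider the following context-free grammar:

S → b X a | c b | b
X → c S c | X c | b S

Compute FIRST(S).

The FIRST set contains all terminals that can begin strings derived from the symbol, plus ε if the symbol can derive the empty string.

We compute FIRST(S) using the standard algorithm.
FIRST(S) = {b, c}
FIRST(X) = {b, c}
Therefore, FIRST(S) = {b, c}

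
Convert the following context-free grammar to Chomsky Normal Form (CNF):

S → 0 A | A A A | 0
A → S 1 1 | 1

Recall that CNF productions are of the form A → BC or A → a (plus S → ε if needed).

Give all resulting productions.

T0 → 0; S → 0; T1 → 1; A → 1; S → T0 A; S → A X0; X0 → A A; A → S X1; X1 → T1 T1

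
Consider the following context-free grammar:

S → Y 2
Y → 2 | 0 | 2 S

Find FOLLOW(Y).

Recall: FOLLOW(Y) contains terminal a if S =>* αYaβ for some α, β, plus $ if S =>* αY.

We compute FOLLOW(Y) using the standard algorithm.
FOLLOW(S) starts with {$}.
FIRST(S) = {0, 2}
FIRST(Y) = {0, 2}
FOLLOW(S) = {$, 2}
FOLLOW(Y) = {2}
Therefore, FOLLOW(Y) = {2}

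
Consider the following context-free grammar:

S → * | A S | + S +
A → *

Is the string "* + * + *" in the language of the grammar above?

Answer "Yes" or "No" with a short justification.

No - no valid derivation exists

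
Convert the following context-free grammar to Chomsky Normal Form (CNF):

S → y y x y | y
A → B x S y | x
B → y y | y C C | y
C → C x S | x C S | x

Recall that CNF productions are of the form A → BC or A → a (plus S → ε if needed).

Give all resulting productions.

TY → y; TX → x; S → y; A → x; B → y; C → x; S → TY X0; X0 → TY X1; X1 → TX TY; A → B X2; X2 → TX X3; X3 → S TY; B → TY TY; B → TY X4; X4 → C C; C → C X5; X5 → TX S; C → TX X6; X6 → C S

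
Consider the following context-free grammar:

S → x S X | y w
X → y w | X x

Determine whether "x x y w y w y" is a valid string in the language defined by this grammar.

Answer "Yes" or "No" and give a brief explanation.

No - no valid derivation exists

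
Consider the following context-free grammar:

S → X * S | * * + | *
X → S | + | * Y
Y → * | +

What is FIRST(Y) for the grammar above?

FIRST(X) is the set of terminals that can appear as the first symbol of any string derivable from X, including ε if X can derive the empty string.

We compute FIRST(Y) using the standard algorithm.
FIRST(S) = {*, +}
FIRST(X) = {*, +}
FIRST(Y) = {*, +}
Therefore, FIRST(Y) = {*, +}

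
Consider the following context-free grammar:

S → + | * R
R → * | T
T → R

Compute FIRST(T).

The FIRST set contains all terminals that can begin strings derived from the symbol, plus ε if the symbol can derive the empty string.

We compute FIRST(T) using the standard algorithm.
FIRST(R) = {*}
FIRST(S) = {*, +}
FIRST(T) = {*}
Therefore, FIRST(T) = {*}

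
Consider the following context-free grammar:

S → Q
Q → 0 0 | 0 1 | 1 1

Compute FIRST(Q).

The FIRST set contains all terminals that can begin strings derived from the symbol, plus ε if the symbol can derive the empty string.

We compute FIRST(Q) using the standard algorithm.
FIRST(Q) = {0, 1}
FIRST(S) = {0, 1}
Therefore, FIRST(Q) = {0, 1}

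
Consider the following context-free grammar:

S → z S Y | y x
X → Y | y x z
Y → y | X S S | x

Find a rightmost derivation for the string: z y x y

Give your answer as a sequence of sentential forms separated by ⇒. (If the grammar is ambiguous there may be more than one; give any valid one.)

S ⇒ z S Y ⇒ z S y ⇒ z y x y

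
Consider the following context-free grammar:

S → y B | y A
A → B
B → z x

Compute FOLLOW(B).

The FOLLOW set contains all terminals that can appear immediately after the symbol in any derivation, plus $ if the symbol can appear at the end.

We compute FOLLOW(B) using the standard algorithm.
FOLLOW(S) starts with {$}.
FIRST(A) = {z}
FIRST(B) = {z}
FIRST(S) = {y}
FOLLOW(A) = {$}
FOLLOW(B) = {$}
FOLLOW(S) = {$}
Therefore, FOLLOW(B) = {$}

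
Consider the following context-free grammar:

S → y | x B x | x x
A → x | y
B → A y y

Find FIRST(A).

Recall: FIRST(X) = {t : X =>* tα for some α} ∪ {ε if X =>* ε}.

We compute FIRST(A) using the standard algorithm.
FIRST(A) = {x, y}
FIRST(B) = {x, y}
FIRST(S) = {x, y}
Therefore, FIRST(A) = {x, y}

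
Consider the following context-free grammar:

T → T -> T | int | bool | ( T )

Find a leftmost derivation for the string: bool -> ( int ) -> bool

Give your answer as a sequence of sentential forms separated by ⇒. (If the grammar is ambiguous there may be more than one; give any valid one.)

T ⇒ T -> T ⇒ bool -> T ⇒ bool -> T -> T ⇒ bool -> ( T ) -> T ⇒ bool -> ( int ) -> T ⇒ bool -> ( int ) -> bool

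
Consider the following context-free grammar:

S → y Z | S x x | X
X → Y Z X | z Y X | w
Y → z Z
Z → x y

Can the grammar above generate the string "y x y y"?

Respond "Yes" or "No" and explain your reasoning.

No - no valid derivation exists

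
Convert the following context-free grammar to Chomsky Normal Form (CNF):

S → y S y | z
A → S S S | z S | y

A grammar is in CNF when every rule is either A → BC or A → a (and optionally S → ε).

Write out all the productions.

TY → y; S → z; TZ → z; A → y; S → TY X0; X0 → S TY; A → S X1; X1 → S S; A → TZ S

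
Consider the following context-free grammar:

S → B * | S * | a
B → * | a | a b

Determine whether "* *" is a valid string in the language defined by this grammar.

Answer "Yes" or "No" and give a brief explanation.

Yes - a valid derivation exists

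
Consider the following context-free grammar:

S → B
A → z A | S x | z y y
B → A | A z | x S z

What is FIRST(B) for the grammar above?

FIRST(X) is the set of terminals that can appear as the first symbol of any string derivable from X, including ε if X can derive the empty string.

We compute FIRST(B) using the standard algorithm.
FIRST(A) = {x, z}
FIRST(B) = {x, z}
FIRST(S) = {x, z}
Therefore, FIRST(B) = {x, z}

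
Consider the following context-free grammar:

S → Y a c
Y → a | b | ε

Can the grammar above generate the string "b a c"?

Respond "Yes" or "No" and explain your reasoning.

Yes - a valid derivation exists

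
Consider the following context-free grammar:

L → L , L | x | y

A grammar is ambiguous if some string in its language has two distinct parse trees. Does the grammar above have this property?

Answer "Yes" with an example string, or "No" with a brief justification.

Yes - the string 'x , y , x' has two distinct parse trees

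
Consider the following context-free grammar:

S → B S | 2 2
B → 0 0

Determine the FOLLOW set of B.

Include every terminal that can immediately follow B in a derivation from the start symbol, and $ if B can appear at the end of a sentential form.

We compute FOLLOW(B) using the standard algorithm.
FOLLOW(S) starts with {$}.
FIRST(B) = {0}
FIRST(S) = {0, 2}
FOLLOW(B) = {0, 2}
FOLLOW(S) = {$}
Therefore, FOLLOW(B) = {0, 2}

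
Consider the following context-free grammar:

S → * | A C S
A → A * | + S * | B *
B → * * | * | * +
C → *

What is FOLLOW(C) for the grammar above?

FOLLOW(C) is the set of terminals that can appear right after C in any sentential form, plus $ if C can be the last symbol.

We compute FOLLOW(C) using the standard algorithm.
FOLLOW(S) starts with {$}.
FIRST(A) = {*, +}
FIRST(B) = {*}
FIRST(C) = {*}
FIRST(S) = {*, +}
FOLLOW(A) = {*}
FOLLOW(B) = {*}
FOLLOW(C) = {*, +}
FOLLOW(S) = {$, *}
Therefore, FOLLOW(C) = {*, +}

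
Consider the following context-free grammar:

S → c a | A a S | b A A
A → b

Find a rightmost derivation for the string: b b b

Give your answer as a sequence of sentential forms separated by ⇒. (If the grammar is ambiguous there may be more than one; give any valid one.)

S ⇒ b A A ⇒ b A b ⇒ b b b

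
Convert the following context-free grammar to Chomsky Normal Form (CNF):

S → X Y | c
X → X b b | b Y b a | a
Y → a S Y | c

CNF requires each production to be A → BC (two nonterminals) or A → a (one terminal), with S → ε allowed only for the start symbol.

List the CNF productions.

S → c; TB → b; TA → a; X → a; Y → c; S → X Y; X → X X0; X0 → TB TB; X → TB X1; X1 → Y X2; X2 → TB TA; Y → TA X3; X3 → S Y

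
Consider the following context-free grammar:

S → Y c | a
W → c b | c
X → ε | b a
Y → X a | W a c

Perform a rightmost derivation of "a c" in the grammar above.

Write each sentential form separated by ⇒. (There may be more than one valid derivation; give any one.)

S ⇒ Y c ⇒ X a c ⇒ a c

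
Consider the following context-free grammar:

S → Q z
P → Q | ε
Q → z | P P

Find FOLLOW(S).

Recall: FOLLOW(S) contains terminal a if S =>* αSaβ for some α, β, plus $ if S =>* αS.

We compute FOLLOW(S) using the standard algorithm.
FOLLOW(S) starts with {$}.
FIRST(P) = {z, ε}
FIRST(Q) = {z, ε}
FIRST(S) = {z}
FOLLOW(P) = {z}
FOLLOW(Q) = {z}
FOLLOW(S) = {$}
Therefore, FOLLOW(S) = {$}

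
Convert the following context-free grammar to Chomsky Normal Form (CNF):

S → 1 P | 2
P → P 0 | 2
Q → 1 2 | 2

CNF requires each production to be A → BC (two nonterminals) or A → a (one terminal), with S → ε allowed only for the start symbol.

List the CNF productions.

T1 → 1; S → 2; T0 → 0; P → 2; T2 → 2; Q → 2; S → T1 P; P → P T0; Q → T1 T2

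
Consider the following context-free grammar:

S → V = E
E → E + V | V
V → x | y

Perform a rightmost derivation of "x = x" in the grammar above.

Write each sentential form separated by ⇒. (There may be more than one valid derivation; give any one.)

S ⇒ V = E ⇒ V = V ⇒ V = x ⇒ x = x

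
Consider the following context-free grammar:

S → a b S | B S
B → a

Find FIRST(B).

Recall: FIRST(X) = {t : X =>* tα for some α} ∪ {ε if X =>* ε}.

We compute FIRST(B) using the standard algorithm.
FIRST(B) = {a}
FIRST(S) = {a}
Therefore, FIRST(B) = {a}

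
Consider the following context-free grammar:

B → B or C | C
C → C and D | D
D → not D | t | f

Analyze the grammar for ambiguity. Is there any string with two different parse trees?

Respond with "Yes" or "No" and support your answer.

No - the grammar is unambiguous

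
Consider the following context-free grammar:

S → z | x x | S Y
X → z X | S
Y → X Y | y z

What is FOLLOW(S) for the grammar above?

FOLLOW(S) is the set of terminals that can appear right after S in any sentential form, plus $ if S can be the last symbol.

We compute FOLLOW(S) using the standard algorithm.
FOLLOW(S) starts with {$}.
FIRST(S) = {x, z}
FIRST(X) = {x, z}
FIRST(Y) = {x, y, z}
FOLLOW(S) = {$, x, y, z}
FOLLOW(X) = {x, y, z}
FOLLOW(Y) = {$, x, y, z}
Therefore, FOLLOW(S) = {$, x, y, z}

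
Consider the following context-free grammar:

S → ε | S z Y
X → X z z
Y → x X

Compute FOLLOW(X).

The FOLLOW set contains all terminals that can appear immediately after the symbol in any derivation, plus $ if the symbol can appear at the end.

We compute FOLLOW(X) using the standard algorithm.
FOLLOW(S) starts with {$}.
FIRST(S) = {z, ε}
FIRST(X) = {}
FIRST(Y) = {x}
FOLLOW(S) = {$, z}
FOLLOW(X) = {$, z}
FOLLOW(Y) = {$, z}
Therefore, FOLLOW(X) = {$, z}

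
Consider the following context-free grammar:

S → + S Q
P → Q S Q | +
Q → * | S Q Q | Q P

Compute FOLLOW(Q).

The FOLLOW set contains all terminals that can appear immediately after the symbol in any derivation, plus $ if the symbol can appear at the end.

We compute FOLLOW(Q) using the standard algorithm.
FOLLOW(S) starts with {$}.
FIRST(P) = {*, +}
FIRST(Q) = {*, +}
FIRST(S) = {+}
FOLLOW(P) = {$, *, +}
FOLLOW(Q) = {$, *, +}
FOLLOW(S) = {$, *, +}
Therefore, FOLLOW(Q) = {$, *, +}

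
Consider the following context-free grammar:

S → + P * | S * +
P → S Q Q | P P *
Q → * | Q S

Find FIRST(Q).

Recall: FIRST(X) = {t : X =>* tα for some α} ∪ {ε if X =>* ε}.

We compute FIRST(Q) using the standard algorithm.
FIRST(P) = {+}
FIRST(Q) = {*}
FIRST(S) = {+}
Therefore, FIRST(Q) = {*}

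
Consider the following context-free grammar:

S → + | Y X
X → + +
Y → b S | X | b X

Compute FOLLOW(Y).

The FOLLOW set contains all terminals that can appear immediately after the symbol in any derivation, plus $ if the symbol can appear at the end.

We compute FOLLOW(Y) using the standard algorithm.
FOLLOW(S) starts with {$}.
FIRST(S) = {+, b}
FIRST(X) = {+}
FIRST(Y) = {+, b}
FOLLOW(S) = {$, +}
FOLLOW(X) = {$, +}
FOLLOW(Y) = {+}
Therefore, FOLLOW(Y) = {+}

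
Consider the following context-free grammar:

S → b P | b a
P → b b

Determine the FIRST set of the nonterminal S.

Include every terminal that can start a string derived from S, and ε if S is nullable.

We compute FIRST(S) using the standard algorithm.
FIRST(P) = {b}
FIRST(S) = {b}
Therefore, FIRST(S) = {b}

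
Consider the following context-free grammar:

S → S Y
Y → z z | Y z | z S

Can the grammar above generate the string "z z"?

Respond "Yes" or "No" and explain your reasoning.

No - no valid derivation exists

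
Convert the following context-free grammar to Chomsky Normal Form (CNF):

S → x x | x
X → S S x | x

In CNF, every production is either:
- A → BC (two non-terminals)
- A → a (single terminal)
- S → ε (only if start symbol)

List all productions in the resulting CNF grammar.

TX → x; S → x; X → x; S → TX TX; X → S X0; X0 → S TX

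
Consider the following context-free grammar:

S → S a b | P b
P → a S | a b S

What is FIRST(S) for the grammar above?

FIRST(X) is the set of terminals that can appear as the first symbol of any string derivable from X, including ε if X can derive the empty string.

We compute FIRST(S) using the standard algorithm.
FIRST(P) = {a}
FIRST(S) = {a}
Therefore, FIRST(S) = {a}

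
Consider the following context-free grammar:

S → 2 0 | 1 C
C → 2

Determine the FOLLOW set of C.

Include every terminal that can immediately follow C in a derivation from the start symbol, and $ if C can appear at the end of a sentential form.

We compute FOLLOW(C) using the standard algorithm.
FOLLOW(S) starts with {$}.
FIRST(C) = {2}
FIRST(S) = {1, 2}
FOLLOW(C) = {$}
FOLLOW(S) = {$}
Therefore, FOLLOW(C) = {$}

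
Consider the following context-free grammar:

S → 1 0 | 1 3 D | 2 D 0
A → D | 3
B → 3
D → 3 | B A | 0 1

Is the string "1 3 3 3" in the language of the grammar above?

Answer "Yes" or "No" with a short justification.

Yes - a valid derivation exists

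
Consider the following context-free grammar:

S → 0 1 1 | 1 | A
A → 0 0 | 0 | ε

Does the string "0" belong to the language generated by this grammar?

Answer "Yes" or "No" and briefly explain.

Yes - a valid derivation exists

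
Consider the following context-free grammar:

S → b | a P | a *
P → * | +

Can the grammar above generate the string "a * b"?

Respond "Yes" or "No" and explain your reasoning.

No - no valid derivation exists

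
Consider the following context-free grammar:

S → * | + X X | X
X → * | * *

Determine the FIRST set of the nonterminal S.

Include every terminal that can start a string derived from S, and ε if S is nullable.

We compute FIRST(S) using the standard algorithm.
FIRST(S) = {*, +}
FIRST(X) = {*}
Therefore, FIRST(S) = {*, +}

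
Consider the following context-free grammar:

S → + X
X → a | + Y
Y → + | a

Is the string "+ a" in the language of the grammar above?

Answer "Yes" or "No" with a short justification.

Yes - a valid derivation exists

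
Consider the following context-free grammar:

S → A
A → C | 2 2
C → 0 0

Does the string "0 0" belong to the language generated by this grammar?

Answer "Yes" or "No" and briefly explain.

Yes - a valid derivation exists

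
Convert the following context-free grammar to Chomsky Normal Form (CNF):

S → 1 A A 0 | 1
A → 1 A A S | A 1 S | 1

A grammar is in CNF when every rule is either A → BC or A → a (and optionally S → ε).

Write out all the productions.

T1 → 1; T0 → 0; S → 1; A → 1; S → T1 X0; X0 → A X1; X1 → A T0; A → T1 X2; X2 → A X3; X3 → A S; A → A X4; X4 → T1 S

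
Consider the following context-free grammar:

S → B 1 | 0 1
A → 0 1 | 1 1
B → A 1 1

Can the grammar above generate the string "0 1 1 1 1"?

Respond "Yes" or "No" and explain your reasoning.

Yes - a valid derivation exists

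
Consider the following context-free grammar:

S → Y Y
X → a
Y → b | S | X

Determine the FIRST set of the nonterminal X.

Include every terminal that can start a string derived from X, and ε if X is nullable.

We compute FIRST(X) using the standard algorithm.
FIRST(S) = {a, b}
FIRST(X) = {a}
FIRST(Y) = {a, b}
Therefore, FIRST(X) = {a}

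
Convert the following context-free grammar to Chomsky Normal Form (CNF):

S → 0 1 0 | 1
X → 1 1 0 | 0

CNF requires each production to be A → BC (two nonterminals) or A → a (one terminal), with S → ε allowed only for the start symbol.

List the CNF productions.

T0 → 0; T1 → 1; S → 1; X → 0; S → T0 X0; X0 → T1 T0; X → T1 X1; X1 → T1 T0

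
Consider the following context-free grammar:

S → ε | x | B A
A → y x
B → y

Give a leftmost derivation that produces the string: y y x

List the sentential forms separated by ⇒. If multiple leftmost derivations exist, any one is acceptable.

S ⇒ B A ⇒ y A ⇒ y y x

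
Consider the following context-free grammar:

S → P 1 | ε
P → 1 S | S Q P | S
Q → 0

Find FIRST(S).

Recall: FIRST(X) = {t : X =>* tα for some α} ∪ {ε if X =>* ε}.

We compute FIRST(S) using the standard algorithm.
FIRST(P) = {0, 1, ε}
FIRST(Q) = {0}
FIRST(S) = {0, 1, ε}
Therefore, FIRST(S) = {0, 1, ε}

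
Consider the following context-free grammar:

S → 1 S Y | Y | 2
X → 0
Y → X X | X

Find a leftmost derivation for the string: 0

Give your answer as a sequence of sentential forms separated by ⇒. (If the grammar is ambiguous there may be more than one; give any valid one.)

S ⇒ Y ⇒ X ⇒ 0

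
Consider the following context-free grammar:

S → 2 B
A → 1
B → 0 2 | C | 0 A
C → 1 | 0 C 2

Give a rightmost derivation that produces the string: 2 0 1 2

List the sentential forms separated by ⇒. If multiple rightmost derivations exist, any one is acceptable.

S ⇒ 2 B ⇒ 2 C ⇒ 2 0 C 2 ⇒ 2 0 1 2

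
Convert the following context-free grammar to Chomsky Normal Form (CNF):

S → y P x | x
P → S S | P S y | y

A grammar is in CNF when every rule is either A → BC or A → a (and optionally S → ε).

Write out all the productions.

TY → y; TX → x; S → x; P → y; S → TY X0; X0 → P TX; P → S S; P → P X1; X1 → S TY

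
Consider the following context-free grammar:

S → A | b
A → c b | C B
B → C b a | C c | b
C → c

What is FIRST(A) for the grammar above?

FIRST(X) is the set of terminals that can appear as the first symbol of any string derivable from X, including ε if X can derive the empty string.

We compute FIRST(A) using the standard algorithm.
FIRST(A) = {c}
FIRST(B) = {b, c}
FIRST(C) = {c}
FIRST(S) = {b, c}
Therefore, FIRST(A) = {c}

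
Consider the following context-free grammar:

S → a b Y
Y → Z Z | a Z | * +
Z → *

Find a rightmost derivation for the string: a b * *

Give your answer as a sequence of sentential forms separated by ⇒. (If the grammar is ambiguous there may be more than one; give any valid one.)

S ⇒ a b Y ⇒ a b Z Z ⇒ a b Z * ⇒ a b * *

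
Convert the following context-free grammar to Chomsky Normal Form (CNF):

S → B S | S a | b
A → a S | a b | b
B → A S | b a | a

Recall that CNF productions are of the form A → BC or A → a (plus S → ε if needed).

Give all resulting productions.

TA → a; S → b; TB → b; A → b; B → a; S → B S; S → S TA; A → TA S; A → TA TB; B → A S; B → TB TA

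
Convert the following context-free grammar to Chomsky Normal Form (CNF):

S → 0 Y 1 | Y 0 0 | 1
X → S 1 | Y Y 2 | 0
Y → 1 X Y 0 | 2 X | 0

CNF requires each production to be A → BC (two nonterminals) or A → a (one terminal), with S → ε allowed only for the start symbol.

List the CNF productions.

T0 → 0; T1 → 1; S → 1; T2 → 2; X → 0; Y → 0; S → T0 X0; X0 → Y T1; S → Y X1; X1 → T0 T0; X → S T1; X → Y X2; X2 → Y T2; Y → T1 X3; X3 → X X4; X4 → Y T0; Y → T2 X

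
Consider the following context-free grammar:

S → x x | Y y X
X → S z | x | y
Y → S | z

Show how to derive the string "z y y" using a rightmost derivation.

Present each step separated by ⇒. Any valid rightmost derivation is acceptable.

S ⇒ Y y X ⇒ Y y y ⇒ z y y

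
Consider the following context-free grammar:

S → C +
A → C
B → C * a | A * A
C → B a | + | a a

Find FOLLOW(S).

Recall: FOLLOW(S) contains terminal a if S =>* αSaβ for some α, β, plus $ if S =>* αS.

We compute FOLLOW(S) using the standard algorithm.
FOLLOW(S) starts with {$}.
FIRST(A) = {+, a}
FIRST(B) = {+, a}
FIRST(C) = {+, a}
FIRST(S) = {+, a}
FOLLOW(A) = {*, a}
FOLLOW(B) = {a}
FOLLOW(C) = {*, +, a}
FOLLOW(S) = {$}
Therefore, FOLLOW(S) = {$}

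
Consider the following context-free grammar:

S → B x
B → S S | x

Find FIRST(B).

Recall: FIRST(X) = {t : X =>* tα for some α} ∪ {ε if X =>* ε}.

We compute FIRST(B) using the standard algorithm.
FIRST(B) = {x}
FIRST(S) = {x}
Therefore, FIRST(B) = {x}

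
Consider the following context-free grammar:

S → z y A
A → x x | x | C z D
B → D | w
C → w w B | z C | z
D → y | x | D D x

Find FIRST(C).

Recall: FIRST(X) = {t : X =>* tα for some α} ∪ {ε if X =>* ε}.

We compute FIRST(C) using the standard algorithm.
FIRST(A) = {w, x, z}
FIRST(B) = {w, x, y}
FIRST(C) = {w, z}
FIRST(D) = {x, y}
FIRST(S) = {z}
Therefore, FIRST(C) = {w, z}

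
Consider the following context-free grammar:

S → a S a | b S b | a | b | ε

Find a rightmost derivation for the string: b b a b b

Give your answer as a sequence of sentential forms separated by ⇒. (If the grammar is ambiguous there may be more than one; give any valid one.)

S ⇒ b S b ⇒ b b S b b ⇒ b b a b b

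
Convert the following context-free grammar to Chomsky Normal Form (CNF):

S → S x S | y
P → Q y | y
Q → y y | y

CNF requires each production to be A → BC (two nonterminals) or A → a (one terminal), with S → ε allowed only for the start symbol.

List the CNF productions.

TX → x; S → y; TY → y; P → y; Q → y; S → S X0; X0 → TX S; P → Q TY; Q → TY TY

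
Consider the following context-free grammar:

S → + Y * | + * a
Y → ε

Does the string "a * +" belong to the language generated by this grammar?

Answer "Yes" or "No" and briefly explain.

No - no valid derivation exists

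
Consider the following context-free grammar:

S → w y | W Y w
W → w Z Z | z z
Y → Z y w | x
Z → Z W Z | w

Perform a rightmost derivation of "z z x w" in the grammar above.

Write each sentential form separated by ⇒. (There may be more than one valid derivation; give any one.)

S ⇒ W Y w ⇒ W x w ⇒ z z x w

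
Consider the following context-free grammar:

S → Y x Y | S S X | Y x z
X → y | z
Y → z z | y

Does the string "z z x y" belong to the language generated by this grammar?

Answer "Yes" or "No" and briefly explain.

Yes - a valid derivation exists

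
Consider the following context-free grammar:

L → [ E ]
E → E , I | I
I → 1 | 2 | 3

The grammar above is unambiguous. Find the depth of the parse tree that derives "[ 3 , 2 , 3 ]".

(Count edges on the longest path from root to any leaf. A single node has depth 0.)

5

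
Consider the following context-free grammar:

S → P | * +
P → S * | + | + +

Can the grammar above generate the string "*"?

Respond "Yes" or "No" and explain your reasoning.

No - no valid derivation exists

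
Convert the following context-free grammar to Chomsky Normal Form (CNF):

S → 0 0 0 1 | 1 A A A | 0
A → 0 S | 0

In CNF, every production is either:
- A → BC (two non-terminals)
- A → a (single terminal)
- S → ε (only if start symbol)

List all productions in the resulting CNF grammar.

T0 → 0; T1 → 1; S → 0; A → 0; S → T0 X0; X0 → T0 X1; X1 → T0 T1; S → T1 X2; X2 → A X3; X3 → A A; A → T0 S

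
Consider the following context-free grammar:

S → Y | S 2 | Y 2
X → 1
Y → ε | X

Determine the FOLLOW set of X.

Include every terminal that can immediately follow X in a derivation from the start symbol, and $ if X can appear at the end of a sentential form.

We compute FOLLOW(X) using the standard algorithm.
FOLLOW(S) starts with {$}.
FIRST(S) = {1, 2, ε}
FIRST(X) = {1}
FIRST(Y) = {1, ε}
FOLLOW(S) = {$, 2}
FOLLOW(X) = {$, 2}
FOLLOW(Y) = {$, 2}
Therefore, FOLLOW(X) = {$, 2}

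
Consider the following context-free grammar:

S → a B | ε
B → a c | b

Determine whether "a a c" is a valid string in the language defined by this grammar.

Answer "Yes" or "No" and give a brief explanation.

Yes - a valid derivation exists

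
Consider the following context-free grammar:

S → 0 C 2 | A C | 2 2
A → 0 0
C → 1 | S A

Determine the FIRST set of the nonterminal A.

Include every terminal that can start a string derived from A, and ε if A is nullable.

We compute FIRST(A) using the standard algorithm.
FIRST(A) = {0}
FIRST(C) = {0, 1, 2}
FIRST(S) = {0, 2}
Therefore, FIRST(A) = {0}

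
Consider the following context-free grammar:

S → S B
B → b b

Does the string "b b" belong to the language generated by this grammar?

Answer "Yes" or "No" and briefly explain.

No - no valid derivation exists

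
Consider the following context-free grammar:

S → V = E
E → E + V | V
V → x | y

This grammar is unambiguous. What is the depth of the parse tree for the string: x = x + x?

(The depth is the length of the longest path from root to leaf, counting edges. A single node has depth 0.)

4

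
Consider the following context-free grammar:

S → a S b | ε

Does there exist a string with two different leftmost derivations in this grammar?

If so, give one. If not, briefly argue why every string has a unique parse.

No - every string in the language has a unique leftmost derivation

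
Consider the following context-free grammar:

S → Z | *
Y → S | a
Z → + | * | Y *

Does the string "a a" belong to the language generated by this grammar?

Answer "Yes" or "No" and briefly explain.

No - no valid derivation exists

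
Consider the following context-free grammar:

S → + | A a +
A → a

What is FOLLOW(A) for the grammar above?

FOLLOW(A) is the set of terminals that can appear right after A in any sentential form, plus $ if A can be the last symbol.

We compute FOLLOW(A) using the standard algorithm.
FOLLOW(S) starts with {$}.
FIRST(A) = {a}
FIRST(S) = {+, a}
FOLLOW(A) = {a}
FOLLOW(S) = {$}
Therefore, FOLLOW(A) = {a}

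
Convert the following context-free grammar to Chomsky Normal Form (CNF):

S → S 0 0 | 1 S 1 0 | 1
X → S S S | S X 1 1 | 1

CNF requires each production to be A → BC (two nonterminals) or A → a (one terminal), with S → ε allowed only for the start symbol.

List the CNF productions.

T0 → 0; T1 → 1; S → 1; X → 1; S → S X0; X0 → T0 T0; S → T1 X1; X1 → S X2; X2 → T1 T0; X → S X3; X3 → S S; X → S X4; X4 → X X5; X5 → T1 T1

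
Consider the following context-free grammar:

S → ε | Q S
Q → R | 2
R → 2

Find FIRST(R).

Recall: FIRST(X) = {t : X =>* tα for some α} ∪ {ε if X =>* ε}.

We compute FIRST(R) using the standard algorithm.
FIRST(Q) = {2}
FIRST(R) = {2}
FIRST(S) = {2, ε}
Therefore, FIRST(R) = {2}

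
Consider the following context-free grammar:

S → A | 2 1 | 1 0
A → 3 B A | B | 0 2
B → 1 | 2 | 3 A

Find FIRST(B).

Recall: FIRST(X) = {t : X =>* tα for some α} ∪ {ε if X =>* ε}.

We compute FIRST(B) using the standard algorithm.
FIRST(A) = {0, 1, 2, 3}
FIRST(B) = {1, 2, 3}
FIRST(S) = {0, 1, 2, 3}
Therefore, FIRST(B) = {1, 2, 3}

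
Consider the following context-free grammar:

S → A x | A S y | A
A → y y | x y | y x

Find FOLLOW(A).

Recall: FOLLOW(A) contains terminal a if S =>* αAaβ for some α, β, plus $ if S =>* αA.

We compute FOLLOW(A) using the standard algorithm.
FOLLOW(S) starts with {$}.
FIRST(A) = {x, y}
FIRST(S) = {x, y}
FOLLOW(A) = {$, x, y}
FOLLOW(S) = {$, y}
Therefore, FOLLOW(A) = {$, x, y}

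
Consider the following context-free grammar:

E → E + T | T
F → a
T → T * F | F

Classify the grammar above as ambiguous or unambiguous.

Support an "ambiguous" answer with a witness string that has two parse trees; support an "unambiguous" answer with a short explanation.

Unambiguous - every string in the language has a unique parse tree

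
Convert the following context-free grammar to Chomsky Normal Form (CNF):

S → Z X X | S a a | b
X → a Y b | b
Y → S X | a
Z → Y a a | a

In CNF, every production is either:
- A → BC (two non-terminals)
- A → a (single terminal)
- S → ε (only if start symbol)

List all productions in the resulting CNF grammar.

TA → a; S → b; TB → b; X → b; Y → a; Z → a; S → Z X0; X0 → X X; S → S X1; X1 → TA TA; X → TA X2; X2 → Y TB; Y → S X; Z → Y X3; X3 → TA TA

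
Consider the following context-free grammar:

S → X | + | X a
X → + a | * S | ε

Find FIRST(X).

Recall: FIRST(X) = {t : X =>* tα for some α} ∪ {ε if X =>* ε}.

We compute FIRST(X) using the standard algorithm.
FIRST(S) = {*, +, a, ε}
FIRST(X) = {*, +, ε}
Therefore, FIRST(X) = {*, +, ε}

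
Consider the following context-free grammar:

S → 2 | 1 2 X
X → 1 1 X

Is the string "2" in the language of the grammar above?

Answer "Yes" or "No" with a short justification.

Yes - a valid derivation exists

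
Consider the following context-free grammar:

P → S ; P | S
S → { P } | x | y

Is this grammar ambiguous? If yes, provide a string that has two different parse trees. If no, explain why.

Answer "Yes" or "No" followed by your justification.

No - the grammar is unambiguous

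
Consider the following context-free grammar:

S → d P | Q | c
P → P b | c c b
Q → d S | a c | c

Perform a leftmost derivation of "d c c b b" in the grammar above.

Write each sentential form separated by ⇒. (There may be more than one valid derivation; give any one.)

S ⇒ d P ⇒ d P b ⇒ d c c b b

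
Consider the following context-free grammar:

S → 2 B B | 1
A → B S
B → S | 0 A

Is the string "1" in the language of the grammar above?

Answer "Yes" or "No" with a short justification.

Yes - a valid derivation exists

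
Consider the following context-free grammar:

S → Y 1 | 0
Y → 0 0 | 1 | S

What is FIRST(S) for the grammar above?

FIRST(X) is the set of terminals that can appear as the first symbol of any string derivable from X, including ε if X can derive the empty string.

We compute FIRST(S) using the standard algorithm.
FIRST(S) = {0, 1}
FIRST(Y) = {0, 1}
Therefore, FIRST(S) = {0, 1}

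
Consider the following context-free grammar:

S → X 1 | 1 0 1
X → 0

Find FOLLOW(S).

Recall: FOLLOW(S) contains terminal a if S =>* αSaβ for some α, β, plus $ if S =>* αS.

We compute FOLLOW(S) using the standard algorithm.
FOLLOW(S) starts with {$}.
FIRST(S) = {0, 1}
FIRST(X) = {0}
FOLLOW(S) = {$}
FOLLOW(X) = {1}
Therefore, FOLLOW(S) = {$}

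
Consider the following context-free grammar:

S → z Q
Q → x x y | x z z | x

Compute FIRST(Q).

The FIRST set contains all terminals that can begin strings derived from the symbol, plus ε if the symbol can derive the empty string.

We compute FIRST(Q) using the standard algorithm.
FIRST(Q) = {x}
FIRST(S) = {z}
Therefore, FIRST(Q) = {x}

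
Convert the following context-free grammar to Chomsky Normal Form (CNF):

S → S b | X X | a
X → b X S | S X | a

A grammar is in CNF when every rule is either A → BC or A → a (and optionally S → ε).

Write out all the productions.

TB → b; S → a; X → a; S → S TB; S → X X; X → TB X0; X0 → X S; X → S X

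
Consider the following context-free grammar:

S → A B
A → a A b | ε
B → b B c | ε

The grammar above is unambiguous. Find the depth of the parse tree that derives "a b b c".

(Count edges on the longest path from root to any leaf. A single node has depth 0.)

3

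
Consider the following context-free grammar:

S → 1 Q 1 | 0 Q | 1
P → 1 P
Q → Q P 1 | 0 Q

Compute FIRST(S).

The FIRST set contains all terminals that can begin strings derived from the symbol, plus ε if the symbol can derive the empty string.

We compute FIRST(S) using the standard algorithm.
FIRST(P) = {1}
FIRST(Q) = {0}
FIRST(S) = {0, 1}
Therefore, FIRST(S) = {0, 1}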